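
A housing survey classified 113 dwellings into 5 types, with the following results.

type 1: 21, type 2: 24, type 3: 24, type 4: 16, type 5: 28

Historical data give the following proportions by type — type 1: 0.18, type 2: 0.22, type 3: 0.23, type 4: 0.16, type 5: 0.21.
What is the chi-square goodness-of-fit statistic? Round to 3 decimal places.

1.211

Expected counts E_i = n·p_i: 113×0.18 = 20.34, 113×0.22 = 24.86, 113×0.23 = 25.99, 113×0.16 = 18.08, 113×0.21 = 23.73.
type 1: (21 − 20.34)²/20.34 = 0.4356/20.34 = 0.0214
type 2: (24 − 24.86)²/24.86 = 0.7396/24.86 = 0.0298
type 3: (24 − 25.99)²/25.99 = 3.9601/25.99 = 0.1524
type 4: (16 − 18.08)²/18.08 = 4.3264/18.08 = 0.2393
type 5: (28 − 23.73)²/23.73 = 18.2329/23.73 = 0.7683
Sum = 1.211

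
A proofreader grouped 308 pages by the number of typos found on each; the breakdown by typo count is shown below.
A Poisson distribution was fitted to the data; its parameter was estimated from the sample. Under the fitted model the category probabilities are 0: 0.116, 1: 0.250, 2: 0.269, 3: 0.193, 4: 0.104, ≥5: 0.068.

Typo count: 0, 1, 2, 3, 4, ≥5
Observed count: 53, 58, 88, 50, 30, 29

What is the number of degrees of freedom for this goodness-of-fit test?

4

There are k = 6 categories and 1 parameter estimated from the data, so df = 6 − 1 − 1 = 4.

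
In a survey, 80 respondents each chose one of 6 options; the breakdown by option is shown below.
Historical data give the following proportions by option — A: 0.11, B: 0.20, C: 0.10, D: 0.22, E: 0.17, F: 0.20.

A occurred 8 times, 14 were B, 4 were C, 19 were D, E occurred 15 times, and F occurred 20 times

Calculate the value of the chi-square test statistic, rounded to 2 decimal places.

3.58

Expected counts E_i = n·p_i: 80×0.11 = 8.8, 80×0.20 = 16, 80×0.10 = 8, 80×0.22 = 17.6, 80×0.17 = 13.6, 80×0.20 = 16.
cat         O        E   (O−E)²/E
A           8      8.8      0.073
B          14       16      0.250
C           4        8      2.000
D          19     17.6      0.111
E          15     13.6      0.144
F          20       16      1.000
Sum = 3.58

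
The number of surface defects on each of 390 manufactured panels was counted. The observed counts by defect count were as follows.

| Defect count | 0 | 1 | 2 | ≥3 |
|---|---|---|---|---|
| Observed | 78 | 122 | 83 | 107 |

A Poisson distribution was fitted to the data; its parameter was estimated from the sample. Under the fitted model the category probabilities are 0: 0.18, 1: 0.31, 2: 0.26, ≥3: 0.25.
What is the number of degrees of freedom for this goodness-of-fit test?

2

There are k = 4 categories and 1 parameter estimated from the data, so df = 4 − 1 − 1 = 2.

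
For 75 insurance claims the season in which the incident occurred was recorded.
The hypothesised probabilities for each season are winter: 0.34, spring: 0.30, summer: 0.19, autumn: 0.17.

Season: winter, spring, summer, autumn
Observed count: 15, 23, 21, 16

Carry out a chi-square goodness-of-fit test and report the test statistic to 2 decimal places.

8.36

Expected counts E_i = n·p_i: 75×0.34 = 25.5, 75×0.30 = 22.5, 75×0.19 = 14.25, 75×0.17 = 12.75.
winter: (15 − 25.5)²/25.5 = 110.25/25.5 = 4.324
spring: (23 − 22.5)²/22.5 = 0.25/22.5 = 0.011
summer: (21 − 14.25)²/14.25 = 45.5625/14.25 = 3.197
autumn: (16 − 12.75)²/12.75 = 10.5625/12.75 = 0.828
Sum = 8.36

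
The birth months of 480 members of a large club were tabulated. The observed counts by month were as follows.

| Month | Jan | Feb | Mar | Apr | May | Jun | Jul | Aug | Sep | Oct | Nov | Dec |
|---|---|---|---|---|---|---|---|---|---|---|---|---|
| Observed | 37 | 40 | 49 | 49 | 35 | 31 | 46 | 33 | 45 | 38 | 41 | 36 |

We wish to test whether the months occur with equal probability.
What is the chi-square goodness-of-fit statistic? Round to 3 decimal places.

10.200

Expected count for each of the 12 categories: 480/12 = 40.
χ² = (37−40)²/40 + (40−40)²/40 + (49−40)²/40 + (49−40)²/40 + (35−40)²/40 + (31−40)²/40 + (46−40)²/40 + (33−40)²/40 + (45−40)²/40 + (38−40)²/40 + (41−40)²/40 + (36−40)²/40
   = 0.2250 + 0.0000 + 2.0250 + 2.0250 + 0.6250 + 2.0250 + 0.9000 + 1.2250 + 0.6250 + 0.1000 + 0.0250 + 0.4000
Sum = 10.200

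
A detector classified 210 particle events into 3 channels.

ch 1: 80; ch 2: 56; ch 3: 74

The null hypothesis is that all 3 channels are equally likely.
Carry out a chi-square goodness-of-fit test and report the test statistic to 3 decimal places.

Under H₀ each category has probability 1/3, so each expected count is 210/3 = 70.
χ² = (80−70)²/70 + (56−70)²/70 + (74−70)²/70
   = 1.4286 + 2.8000 + 0.2286
Sum = 4.457

4.457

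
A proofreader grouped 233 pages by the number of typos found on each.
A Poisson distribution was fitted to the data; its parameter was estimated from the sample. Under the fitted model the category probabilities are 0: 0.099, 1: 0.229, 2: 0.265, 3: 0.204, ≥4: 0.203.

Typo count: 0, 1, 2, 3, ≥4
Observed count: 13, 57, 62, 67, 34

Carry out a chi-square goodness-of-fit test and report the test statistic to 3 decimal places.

16.356

Expected counts E_i = n·p_i: 233×0.099 = 23.067, 233×0.229 = 53.357, 233×0.265 = 61.745, 233×0.204 = 47.532, 233×0.203 = 47.299.
χ² = (13−23.067)²/23.067 + (57−53.357)²/53.357 + (62−61.745)²/61.745 + (67−47.532)²/47.532 + (34−47.299)²/47.299
   = 4.3935 + 0.2487 + 0.0011 + 7.9736 + 3.7393
Sum = 16.356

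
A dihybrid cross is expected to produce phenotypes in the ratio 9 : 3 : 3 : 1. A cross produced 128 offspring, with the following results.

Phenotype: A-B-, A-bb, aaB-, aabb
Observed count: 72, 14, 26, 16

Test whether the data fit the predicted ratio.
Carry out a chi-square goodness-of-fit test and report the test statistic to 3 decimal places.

12.333

Ratio total = 16. Expected counts: 128×9/16 = 72, 128×3/16 = 24, 128×3/16 = 24, 128×1/16 = 8.
cat         O        E   (O−E)²/E
A-B-       72       72     0.0000
A-bb       14       24     4.1667
aaB-       26       24     0.1667
aabb       16        8     8.0000
Sum = 12.333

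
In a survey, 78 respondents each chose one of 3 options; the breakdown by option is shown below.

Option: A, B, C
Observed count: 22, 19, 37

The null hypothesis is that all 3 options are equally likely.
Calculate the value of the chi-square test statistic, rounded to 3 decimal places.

7.154

Expected count for each of the 3 categories: 78/3 = 26.
χ² = (22−26)²/26 + (19−26)²/26 + (37−26)²/26
   = 0.6154 + 1.8846 + 4.6538
Sum = 7.154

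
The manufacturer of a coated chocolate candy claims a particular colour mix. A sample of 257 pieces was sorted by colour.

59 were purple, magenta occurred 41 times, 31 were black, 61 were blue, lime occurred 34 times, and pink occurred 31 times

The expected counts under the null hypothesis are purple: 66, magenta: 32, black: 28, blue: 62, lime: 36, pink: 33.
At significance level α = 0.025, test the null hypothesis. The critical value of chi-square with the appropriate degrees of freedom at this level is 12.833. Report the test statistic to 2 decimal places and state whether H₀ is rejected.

cat          O        E   (O−E)²/E
purple      59       66      0.742
magenta     41       32      2.531
black       31       28      0.321
blue        61       62      0.016
lime        34       36      0.111
pink        31       33      0.121
Sum = 3.84
df = 5. Since 3.84 < 12.833, we do not reject H₀.

3.84; do not reject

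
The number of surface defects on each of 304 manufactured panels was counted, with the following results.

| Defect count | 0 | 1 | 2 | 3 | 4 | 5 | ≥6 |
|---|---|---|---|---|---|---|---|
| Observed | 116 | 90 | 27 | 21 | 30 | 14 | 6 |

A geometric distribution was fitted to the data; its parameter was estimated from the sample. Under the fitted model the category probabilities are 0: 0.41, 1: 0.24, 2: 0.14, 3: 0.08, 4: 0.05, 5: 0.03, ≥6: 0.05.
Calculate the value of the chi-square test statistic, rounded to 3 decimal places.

33.311

Expected counts E_i = n·p_i: 304×0.41 = 124.64, 304×0.24 = 72.96, 304×0.14 = 42.56, 304×0.08 = 24.32, 304×0.05 = 15.2, 304×0.03 = 9.12, 304×0.05 = 15.2.
cat         O        E   (O−E)²/E
0         116   124.64     0.5989
1          90    72.96     3.9797
2          27    42.56     5.6888
3          21    24.32     0.4532
4          30     15.2    14.4105
5          14     9.12     2.6112
≥6          6     15.2     5.5684
Sum = 33.311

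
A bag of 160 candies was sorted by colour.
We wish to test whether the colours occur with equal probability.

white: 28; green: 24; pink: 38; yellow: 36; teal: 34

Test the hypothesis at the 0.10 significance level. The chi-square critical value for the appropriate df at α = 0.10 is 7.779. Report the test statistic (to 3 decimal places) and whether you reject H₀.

4.250; do not reject

Expected count for each of the 5 categories: 160/5 = 32.
white: (28 − 32)²/32 = 16/32 = 0.5000
green: (24 − 32)²/32 = 64/32 = 2.0000
pink: (38 − 32)²/32 = 36/32 = 1.1250
yellow: (36 − 32)²/32 = 16/32 = 0.5000
teal: (34 − 32)²/32 = 4/32 = 0.1250
Sum = 4.250
df = 4. Since 4.250 < 7.779, we do not reject H₀.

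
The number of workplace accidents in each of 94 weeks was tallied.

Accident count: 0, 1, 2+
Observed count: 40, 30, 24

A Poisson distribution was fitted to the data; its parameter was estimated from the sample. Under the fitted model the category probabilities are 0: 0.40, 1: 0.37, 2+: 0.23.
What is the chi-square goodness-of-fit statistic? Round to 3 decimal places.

1.072

Expected counts E_i = n·p_i: 94×0.40 = 37.6, 94×0.37 = 34.78, 94×0.23 = 21.62.
χ² = (40−37.6)²/37.6 + (30−34.78)²/34.78 + (24−21.62)²/21.62
   = 0.1532 + 0.6569 + 0.2620
Sum = 1.072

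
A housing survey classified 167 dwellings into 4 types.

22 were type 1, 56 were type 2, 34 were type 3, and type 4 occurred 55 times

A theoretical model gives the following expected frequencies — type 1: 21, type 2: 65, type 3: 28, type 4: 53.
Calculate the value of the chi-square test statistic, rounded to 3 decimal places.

2.655

type 1: (22 − 21)²/21 = 1/21 = 0.0476
type 2: (56 − 65)²/65 = 81/65 = 1.2462
type 3: (34 − 28)²/28 = 36/28 = 1.2857
type 4: (55 − 53)²/53 = 4/53 = 0.0755
Sum = 2.655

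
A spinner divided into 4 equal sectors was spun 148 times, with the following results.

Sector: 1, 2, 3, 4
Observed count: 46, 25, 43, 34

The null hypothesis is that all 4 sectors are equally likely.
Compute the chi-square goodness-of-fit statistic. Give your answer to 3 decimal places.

Expected count for each of the 4 categories: 148/4 = 37.
cat         O        E   (O−E)²/E
1          46       37     2.1892
2          25       37     3.8919
3          43       37     0.9730
4          34       37     0.2432
Sum = 7.297

7.297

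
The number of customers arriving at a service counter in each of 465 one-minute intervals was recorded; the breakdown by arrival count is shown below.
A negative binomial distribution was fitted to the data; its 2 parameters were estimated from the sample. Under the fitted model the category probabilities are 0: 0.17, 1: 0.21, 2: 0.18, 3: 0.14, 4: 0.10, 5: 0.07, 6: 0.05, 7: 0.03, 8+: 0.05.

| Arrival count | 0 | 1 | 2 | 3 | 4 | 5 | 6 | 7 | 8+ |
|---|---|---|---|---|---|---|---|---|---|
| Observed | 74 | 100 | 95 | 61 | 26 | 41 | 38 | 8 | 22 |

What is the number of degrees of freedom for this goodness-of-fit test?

6

There are k = 9 categories and 2 parameters estimated from the data, so df = 9 − 1 − 2 = 6.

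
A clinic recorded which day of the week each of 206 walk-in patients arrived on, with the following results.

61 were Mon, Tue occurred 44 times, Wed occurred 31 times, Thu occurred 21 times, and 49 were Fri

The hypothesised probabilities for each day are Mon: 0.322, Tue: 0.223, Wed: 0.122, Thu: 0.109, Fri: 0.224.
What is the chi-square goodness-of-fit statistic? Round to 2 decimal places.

Expected counts E_i = n·p_i: 206×0.322 = 66.332, 206×0.223 = 45.938, 206×0.122 = 25.132, 206×0.109 = 22.454, 206×0.224 = 46.144.
χ² = (61−66.332)²/66.332 + (44−45.938)²/45.938 + (31−25.132)²/25.132 + (21−22.454)²/22.454 + (49−46.144)²/46.144
   = 0.429 + 0.082 + 1.370 + 0.094 + 0.177
Sum = 2.15

2.15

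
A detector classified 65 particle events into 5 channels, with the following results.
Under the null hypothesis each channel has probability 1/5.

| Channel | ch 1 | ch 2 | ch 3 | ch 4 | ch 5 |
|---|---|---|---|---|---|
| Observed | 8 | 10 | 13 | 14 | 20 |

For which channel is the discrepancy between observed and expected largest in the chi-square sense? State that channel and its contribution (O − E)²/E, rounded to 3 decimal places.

Under H₀ each category has probability 1/5, so each expected count is 65/5 = 13.
ch 1: (8 − 13)²/13 = 25/13 = 1.9231
ch 2: (10 − 13)²/13 = 9/13 = 0.6923
ch 3: (13 − 13)²/13 = 0/13 = 0.0000
ch 4: (14 − 13)²/13 = 1/13 = 0.0769
ch 5: (20 − 13)²/13 = 49/13 = 3.7692
The largest term is for ch 5: 3.769.

ch 5, 3.769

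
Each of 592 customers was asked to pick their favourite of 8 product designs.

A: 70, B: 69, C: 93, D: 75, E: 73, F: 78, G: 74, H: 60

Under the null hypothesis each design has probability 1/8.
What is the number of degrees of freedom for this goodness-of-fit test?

There are k = 8 categories and no parameters were estimated from the data, so df = 8 − 1 = 7.

7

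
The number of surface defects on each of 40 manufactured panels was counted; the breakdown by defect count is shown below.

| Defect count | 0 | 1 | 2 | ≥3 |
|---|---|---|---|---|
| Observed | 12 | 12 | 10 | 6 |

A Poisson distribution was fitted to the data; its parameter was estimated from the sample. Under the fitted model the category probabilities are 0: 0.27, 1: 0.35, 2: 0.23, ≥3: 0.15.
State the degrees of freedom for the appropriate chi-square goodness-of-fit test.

There are k = 4 categories and 1 parameter estimated from the data, so df = 4 − 1 − 1 = 2.

2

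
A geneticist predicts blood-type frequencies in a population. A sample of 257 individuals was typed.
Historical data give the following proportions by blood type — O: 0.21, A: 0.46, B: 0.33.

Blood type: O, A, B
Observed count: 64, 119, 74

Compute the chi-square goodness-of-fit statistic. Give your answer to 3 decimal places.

3.247

Expected counts E_i = n·p_i: 257×0.21 = 53.97, 257×0.46 = 118.22, 257×0.33 = 84.81.
χ² = (64−53.97)²/53.97 + (119−118.22)²/118.22 + (74−84.81)²/84.81
   = 1.8640 + 0.0051 + 1.3779
Sum = 3.247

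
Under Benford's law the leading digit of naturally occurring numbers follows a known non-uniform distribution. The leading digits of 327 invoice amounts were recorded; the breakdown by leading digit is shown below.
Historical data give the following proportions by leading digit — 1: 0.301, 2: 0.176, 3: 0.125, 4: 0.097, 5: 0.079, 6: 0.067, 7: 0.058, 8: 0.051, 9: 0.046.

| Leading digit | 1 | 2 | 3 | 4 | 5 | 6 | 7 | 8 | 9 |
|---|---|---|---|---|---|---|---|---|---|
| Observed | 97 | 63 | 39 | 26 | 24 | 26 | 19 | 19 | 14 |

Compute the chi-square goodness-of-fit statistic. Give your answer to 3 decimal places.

2.943

Expected counts E_i = n·p_i: 327×0.301 = 98.427, 327×0.176 = 57.552, 327×0.125 = 40.875, 327×0.097 = 31.719, 327×0.079 = 25.833, 327×0.067 = 21.909, 327×0.058 = 18.966, 327×0.051 = 16.677, 327×0.046 = 15.042.
χ² = (97−98.427)²/98.427 + (63−57.552)²/57.552 + (39−40.875)²/40.875 + (26−31.719)²/31.719 + (24−25.833)²/25.833 + (26−21.909)²/21.909 + (19−18.966)²/18.966 + (19−16.677)²/16.677 + (14−15.042)²/15.042
   = 0.0207 + 0.5157 + 0.0860 + 1.0311 + 0.1301 + 0.7639 + 0.0001 + 0.3236 + 0.0722
Sum = 2.943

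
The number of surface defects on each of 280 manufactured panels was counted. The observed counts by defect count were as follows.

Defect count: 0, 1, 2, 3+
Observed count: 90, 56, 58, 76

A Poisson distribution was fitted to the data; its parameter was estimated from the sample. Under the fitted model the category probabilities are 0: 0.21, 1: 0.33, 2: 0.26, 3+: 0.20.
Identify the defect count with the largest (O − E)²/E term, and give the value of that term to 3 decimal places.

0, 16.555

Expected counts E_i = n·p_i: 280×0.21 = 58.8, 280×0.33 = 92.4, 280×0.26 = 72.8, 280×0.20 = 56.
0: (90 − 58.8)²/58.8 = 973.44/58.8 = 16.5551
1: (56 − 92.4)²/92.4 = 1324.96/92.4 = 14.3394
2: (58 − 72.8)²/72.8 = 219.04/72.8 = 3.0088
3+: (76 − 56)²/56 = 400/56 = 7.1429
The largest term is for 0: 16.555.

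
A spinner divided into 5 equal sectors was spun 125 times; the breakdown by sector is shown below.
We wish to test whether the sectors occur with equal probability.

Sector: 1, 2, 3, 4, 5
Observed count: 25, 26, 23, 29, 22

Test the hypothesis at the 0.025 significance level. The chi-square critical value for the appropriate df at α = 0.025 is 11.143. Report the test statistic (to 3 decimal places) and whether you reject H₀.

1.200; do not reject

Under H₀ each category has probability 1/5, so each expected count is 125/5 = 25.
1: (25 − 25)²/25 = 0/25 = 0.0000
2: (26 − 25)²/25 = 1/25 = 0.0400
3: (23 − 25)²/25 = 4/25 = 0.1600
4: (29 − 25)²/25 = 16/25 = 0.6400
5: (22 − 25)²/25 = 9/25 = 0.3600
Sum = 1.200
df = 4. Since 1.200 < 11.143, we do not reject H₀.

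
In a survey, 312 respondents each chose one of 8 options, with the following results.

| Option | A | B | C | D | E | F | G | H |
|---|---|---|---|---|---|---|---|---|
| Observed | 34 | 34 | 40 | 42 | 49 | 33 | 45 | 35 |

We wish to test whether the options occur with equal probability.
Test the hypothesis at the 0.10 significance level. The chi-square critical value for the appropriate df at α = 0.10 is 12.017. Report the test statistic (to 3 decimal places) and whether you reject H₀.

6.359; do not reject

Expected count for each of the 8 categories: 312/8 = 39.
A: (34 − 39)²/39 = 25/39 = 0.6410
B: (34 − 39)²/39 = 25/39 = 0.6410
C: (40 − 39)²/39 = 1/39 = 0.0256
D: (42 − 39)²/39 = 9/39 = 0.2308
E: (49 − 39)²/39 = 100/39 = 2.5641
F: (33 − 39)²/39 = 36/39 = 0.9231
G: (45 − 39)²/39 = 36/39 = 0.9231
H: (35 − 39)²/39 = 16/39 = 0.4103
Sum = 6.359
df = 7. Since 6.359 < 12.017, we do not reject H₀.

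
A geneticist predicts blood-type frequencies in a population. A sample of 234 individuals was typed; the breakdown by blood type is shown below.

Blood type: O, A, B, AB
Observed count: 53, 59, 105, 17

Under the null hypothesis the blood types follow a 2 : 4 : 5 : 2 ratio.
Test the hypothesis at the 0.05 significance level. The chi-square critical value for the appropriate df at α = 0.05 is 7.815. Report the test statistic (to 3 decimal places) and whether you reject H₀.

Ratio total = 13. Expected counts: 234×2/13 = 36, 234×4/13 = 72, 234×5/13 = 90, 234×2/13 = 36.
χ² = (53−36)²/36 + (59−72)²/72 + (105−90)²/90 + (17−36)²/36
   = 8.0278 + 2.3472 + 2.5000 + 10.0278
Sum = 22.903
df = 3. Since 22.903 > 7.815, we reject H₀.

22.903; reject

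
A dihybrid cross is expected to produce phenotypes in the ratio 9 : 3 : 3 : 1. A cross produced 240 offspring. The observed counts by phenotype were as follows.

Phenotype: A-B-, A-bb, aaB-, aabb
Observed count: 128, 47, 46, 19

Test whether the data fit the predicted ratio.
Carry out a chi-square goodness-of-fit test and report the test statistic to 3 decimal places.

Ratio total = 16. Expected counts: 240×9/16 = 135, 240×3/16 = 45, 240×3/16 = 45, 240×1/16 = 15.
A-B-: (128 − 135)²/135 = 49/135 = 0.3630
A-bb: (47 − 45)²/45 = 4/45 = 0.0889
aaB-: (46 − 45)²/45 = 1/45 = 0.0222
aabb: (19 − 15)²/15 = 16/15 = 1.0667
Sum = 1.541

1.541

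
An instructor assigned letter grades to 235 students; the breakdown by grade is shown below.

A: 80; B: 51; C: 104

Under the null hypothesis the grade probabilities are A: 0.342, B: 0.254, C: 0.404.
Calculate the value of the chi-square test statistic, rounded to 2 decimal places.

2.13

Expected counts E_i = n·p_i: 235×0.342 = 80.37, 235×0.254 = 59.69, 235×0.404 = 94.94.
cat         O        E   (O−E)²/E
A          80    80.37      0.002
B          51    59.69      1.265
C         104    94.94      0.865
Sum = 2.13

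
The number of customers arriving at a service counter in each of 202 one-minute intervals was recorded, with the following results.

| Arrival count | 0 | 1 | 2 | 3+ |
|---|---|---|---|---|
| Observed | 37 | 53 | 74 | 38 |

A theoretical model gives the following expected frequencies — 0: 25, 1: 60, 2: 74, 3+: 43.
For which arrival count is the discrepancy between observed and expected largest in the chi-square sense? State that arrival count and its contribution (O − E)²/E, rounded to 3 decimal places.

0, 5.760

χ² = (37−25)²/25 + (53−60)²/60 + (74−74)²/74 + (38−43)²/43
   = 5.7600 + 0.8167 + 0.0000 + 0.5814
The largest term is for 0: 5.760.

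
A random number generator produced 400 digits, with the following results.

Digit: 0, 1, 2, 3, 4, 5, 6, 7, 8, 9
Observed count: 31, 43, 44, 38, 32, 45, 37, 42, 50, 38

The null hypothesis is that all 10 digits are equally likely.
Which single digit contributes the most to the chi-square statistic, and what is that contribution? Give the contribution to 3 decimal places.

Under H₀ each category has probability 1/10, so each expected count is 400/10 = 40.
0: (31 − 40)²/40 = 81/40 = 2.0250
1: (43 − 40)²/40 = 9/40 = 0.2250
2: (44 − 40)²/40 = 16/40 = 0.4000
3: (38 − 40)²/40 = 4/40 = 0.1000
4: (32 − 40)²/40 = 64/40 = 1.6000
5: (45 − 40)²/40 = 25/40 = 0.6250
6: (37 − 40)²/40 = 9/40 = 0.2250
7: (42 − 40)²/40 = 4/40 = 0.1000
8: (50 − 40)²/40 = 100/40 = 2.5000
9: (38 − 40)²/40 = 4/40 = 0.1000
The largest term is for 8: 2.500.

8, 2.500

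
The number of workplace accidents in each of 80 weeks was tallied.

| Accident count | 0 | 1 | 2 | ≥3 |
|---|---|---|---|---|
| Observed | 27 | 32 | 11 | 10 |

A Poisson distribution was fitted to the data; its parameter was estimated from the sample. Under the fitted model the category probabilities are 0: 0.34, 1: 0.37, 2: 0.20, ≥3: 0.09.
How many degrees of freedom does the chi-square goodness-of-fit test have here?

There are k = 4 categories and 1 parameter estimated from the data, so df = 4 − 1 − 1 = 2.

2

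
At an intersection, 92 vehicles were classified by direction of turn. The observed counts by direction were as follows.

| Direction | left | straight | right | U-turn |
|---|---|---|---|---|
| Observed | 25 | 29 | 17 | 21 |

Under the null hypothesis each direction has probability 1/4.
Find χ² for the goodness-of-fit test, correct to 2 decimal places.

3.48

Under H₀ each category has probability 1/4, so each expected count is 92/4 = 23.
cat           O        E   (O−E)²/E
left         25       23      0.174
straight     29       23      1.565
right        17       23      1.565
U-turn       21       23      0.174
Sum = 3.48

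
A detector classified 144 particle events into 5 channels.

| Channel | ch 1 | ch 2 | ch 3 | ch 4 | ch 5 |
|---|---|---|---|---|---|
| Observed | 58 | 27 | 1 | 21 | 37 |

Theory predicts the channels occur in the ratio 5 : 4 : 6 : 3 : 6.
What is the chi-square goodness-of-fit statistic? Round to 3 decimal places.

Ratio total = 24. Expected counts: 144×5/24 = 30, 144×4/24 = 24, 144×6/24 = 36, 144×3/24 = 18, 144×6/24 = 36.
χ² = (58−30)²/30 + (27−24)²/24 + (1−36)²/36 + (21−18)²/18 + (37−36)²/36
   = 26.1333 + 0.3750 + 34.0278 + 0.5000 + 0.0278
Sum = 61.064

61.064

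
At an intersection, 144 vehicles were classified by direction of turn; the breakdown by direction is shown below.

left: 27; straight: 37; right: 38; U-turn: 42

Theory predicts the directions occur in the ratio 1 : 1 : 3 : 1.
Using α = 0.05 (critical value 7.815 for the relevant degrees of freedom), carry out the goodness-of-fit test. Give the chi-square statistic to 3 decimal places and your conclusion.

36.972; reject

Ratio total = 6. Expected counts: 144×1/6 = 24, 144×1/6 = 24, 144×3/6 = 72, 144×1/6 = 24.
χ² = (27−24)²/24 + (37−24)²/24 + (38−72)²/72 + (42−24)²/24
   = 0.3750 + 7.0417 + 16.0556 + 13.5000
Sum = 36.972
df = 3. Since 36.972 > 7.815, we reject H₀.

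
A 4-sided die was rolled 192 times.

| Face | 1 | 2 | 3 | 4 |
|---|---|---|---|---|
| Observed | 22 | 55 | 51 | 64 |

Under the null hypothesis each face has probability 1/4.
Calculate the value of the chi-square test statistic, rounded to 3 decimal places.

Expected count for each of the 4 categories: 192/4 = 48.
1: (22 − 48)²/48 = 676/48 = 14.0833
2: (55 − 48)²/48 = 49/48 = 1.0208
3: (51 − 48)²/48 = 9/48 = 0.1875
4: (64 − 48)²/48 = 256/48 = 5.3333
Sum = 20.625

20.625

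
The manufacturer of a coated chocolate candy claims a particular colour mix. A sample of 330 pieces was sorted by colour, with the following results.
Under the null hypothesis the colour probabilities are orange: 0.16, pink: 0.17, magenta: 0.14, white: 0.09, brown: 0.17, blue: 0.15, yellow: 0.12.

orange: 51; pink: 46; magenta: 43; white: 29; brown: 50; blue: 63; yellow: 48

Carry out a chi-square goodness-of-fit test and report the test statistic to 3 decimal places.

Expected counts E_i = n·p_i: 330×0.16 = 52.8, 330×0.17 = 56.1, 330×0.14 = 46.2, 330×0.09 = 29.7, 330×0.17 = 56.1, 330×0.15 = 49.5, 330×0.12 = 39.6.
cat          O        E   (O−E)²/E
orange      51     52.8     0.0614
pink        46     56.1     1.8184
magenta     43     46.2     0.2216
white       29     29.7     0.0165
brown       50     56.1     0.6633
blue        63     49.5     3.6818
yellow      48     39.6     1.7818
Sum = 8.245

8.245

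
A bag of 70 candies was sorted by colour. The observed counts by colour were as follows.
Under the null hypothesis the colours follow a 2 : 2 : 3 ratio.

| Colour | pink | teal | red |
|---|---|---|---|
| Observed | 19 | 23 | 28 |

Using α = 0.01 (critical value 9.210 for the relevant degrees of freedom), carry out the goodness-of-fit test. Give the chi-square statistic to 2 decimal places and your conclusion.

0.63; do not reject

Ratio total = 7. Expected counts: 70×2/7 = 20, 70×2/7 = 20, 70×3/7 = 30.
pink: (19 − 20)²/20 = 1/20 = 0.050
teal: (23 − 20)²/20 = 9/20 = 0.450
red: (28 − 30)²/30 = 4/30 = 0.133
Sum = 0.63
df = 2. Since 0.63 < 9.210, we do not reject H₀.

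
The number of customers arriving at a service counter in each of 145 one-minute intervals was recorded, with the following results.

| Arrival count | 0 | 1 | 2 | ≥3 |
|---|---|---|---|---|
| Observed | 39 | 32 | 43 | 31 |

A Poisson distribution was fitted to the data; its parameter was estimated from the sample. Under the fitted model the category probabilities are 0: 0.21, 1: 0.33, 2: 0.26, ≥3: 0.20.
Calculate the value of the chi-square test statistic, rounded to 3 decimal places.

Expected counts E_i = n·p_i: 145×0.21 = 30.45, 145×0.33 = 47.85, 145×0.26 = 37.7, 145×0.20 = 29.
χ² = (39−30.45)²/30.45 + (32−47.85)²/47.85 + (43−37.7)²/37.7 + (31−29)²/29
   = 2.4007 + 5.2502 + 0.7451 + 0.1379
Sum = 8.534

8.534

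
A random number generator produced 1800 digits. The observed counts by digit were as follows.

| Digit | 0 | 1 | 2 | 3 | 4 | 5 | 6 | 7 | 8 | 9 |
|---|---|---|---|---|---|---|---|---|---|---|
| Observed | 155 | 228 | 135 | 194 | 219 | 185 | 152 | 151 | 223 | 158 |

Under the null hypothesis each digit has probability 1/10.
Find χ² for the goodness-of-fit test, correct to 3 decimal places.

59.189

Expected count for each of the 10 categories: 1800/10 = 180.
0: (155 − 180)²/180 = 625/180 = 3.4722
1: (228 − 180)²/180 = 2304/180 = 12.8000
2: (135 − 180)²/180 = 2025/180 = 11.2500
3: (194 − 180)²/180 = 196/180 = 1.0889
4: (219 − 180)²/180 = 1521/180 = 8.4500
5: (185 − 180)²/180 = 25/180 = 0.1389
6: (152 − 180)²/180 = 784/180 = 4.3556
7: (151 − 180)²/180 = 841/180 = 4.6722
8: (223 − 180)²/180 = 1849/180 = 10.2722
9: (158 − 180)²/180 = 484/180 = 2.6889
Sum = 59.189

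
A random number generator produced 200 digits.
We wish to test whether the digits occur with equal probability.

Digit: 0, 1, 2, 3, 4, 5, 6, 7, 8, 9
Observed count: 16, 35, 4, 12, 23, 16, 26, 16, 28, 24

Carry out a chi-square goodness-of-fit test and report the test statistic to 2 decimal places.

35.90

Expected count for each of the 10 categories: 200/10 = 20.
χ² = (16−20)²/20 + (35−20)²/20 + (4−20)²/20 + (12−20)²/20 + (23−20)²/20 + (16−20)²/20 + (26−20)²/20 + (16−20)²/20 + (28−20)²/20 + (24−20)²/20
   = 0.800 + 11.250 + 12.800 + 3.200 + 0.450 + 0.800 + 1.800 + 0.800 + 3.200 + 0.800
Sum = 35.90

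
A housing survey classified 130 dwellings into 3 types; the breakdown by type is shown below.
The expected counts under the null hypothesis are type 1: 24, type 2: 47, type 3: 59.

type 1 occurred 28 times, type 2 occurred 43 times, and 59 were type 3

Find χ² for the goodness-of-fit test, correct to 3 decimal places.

type 1: (28 − 24)²/24 = 16/24 = 0.6667
type 2: (43 − 47)²/47 = 16/47 = 0.3404
type 3: (59 − 59)²/59 = 0/59 = 0.0000
Sum = 1.007

1.007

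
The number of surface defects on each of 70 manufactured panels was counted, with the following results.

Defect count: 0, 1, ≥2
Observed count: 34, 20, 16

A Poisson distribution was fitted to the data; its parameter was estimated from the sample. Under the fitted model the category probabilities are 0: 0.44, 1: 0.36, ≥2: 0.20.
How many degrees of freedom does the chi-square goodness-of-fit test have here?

1

There are k = 3 categories and 1 parameter estimated from the data, so df = 3 − 1 − 1 = 1.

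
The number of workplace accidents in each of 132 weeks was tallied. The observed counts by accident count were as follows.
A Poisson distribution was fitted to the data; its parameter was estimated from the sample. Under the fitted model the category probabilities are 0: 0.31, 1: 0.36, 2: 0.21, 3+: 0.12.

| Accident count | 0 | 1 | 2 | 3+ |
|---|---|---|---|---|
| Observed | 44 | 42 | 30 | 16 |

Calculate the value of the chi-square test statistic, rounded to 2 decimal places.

1.06

Expected counts E_i = n·p_i: 132×0.31 = 40.92, 132×0.36 = 47.52, 132×0.21 = 27.72, 132×0.12 = 15.84.
χ² = (44−40.92)²/40.92 + (42−47.52)²/47.52 + (30−27.72)²/27.72 + (16−15.84)²/15.84
   = 0.232 + 0.641 + 0.188 + 0.002
Sum = 1.06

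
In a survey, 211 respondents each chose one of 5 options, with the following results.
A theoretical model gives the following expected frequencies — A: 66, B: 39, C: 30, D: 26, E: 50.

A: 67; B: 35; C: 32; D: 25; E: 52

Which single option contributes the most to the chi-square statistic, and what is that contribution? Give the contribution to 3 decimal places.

A: (67 − 66)²/66 = 1/66 = 0.0152
B: (35 − 39)²/39 = 16/39 = 0.4103
C: (32 − 30)²/30 = 4/30 = 0.1333
D: (25 − 26)²/26 = 1/26 = 0.0385
E: (52 − 50)²/50 = 4/50 = 0.0800
The largest term is for B: 0.410.

B, 0.410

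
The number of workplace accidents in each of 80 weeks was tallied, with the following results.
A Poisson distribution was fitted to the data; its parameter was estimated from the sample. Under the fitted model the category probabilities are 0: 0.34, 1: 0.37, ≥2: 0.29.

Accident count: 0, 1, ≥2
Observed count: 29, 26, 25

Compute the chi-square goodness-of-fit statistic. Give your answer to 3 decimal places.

Expected counts E_i = n·p_i: 80×0.34 = 27.2, 80×0.37 = 29.6, 80×0.29 = 23.2.
0: (29 − 27.2)²/27.2 = 3.24/27.2 = 0.1191
1: (26 − 29.6)²/29.6 = 12.96/29.6 = 0.4378
≥2: (25 − 23.2)²/23.2 = 3.24/23.2 = 0.1397
Sum = 0.697

0.697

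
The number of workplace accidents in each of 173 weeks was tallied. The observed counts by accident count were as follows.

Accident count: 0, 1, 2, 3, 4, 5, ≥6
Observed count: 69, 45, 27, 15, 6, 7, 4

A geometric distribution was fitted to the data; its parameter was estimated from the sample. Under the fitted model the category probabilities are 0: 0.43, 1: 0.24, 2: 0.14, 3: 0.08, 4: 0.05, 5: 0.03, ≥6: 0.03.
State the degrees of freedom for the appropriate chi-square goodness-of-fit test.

There are k = 7 categories and 1 parameter estimated from the data, so df = 7 − 1 − 1 = 5.

5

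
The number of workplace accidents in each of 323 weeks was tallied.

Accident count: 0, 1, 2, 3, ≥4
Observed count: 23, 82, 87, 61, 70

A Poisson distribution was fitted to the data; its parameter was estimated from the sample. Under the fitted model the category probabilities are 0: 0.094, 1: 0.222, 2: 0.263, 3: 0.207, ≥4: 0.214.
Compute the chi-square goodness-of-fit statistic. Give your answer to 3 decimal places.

3.837

Expected counts E_i = n·p_i: 323×0.094 = 30.362, 323×0.222 = 71.706, 323×0.263 = 84.949, 323×0.207 = 66.861, 323×0.214 = 69.122.
cat         O        E   (O−E)²/E
0          23   30.362     1.7851
1          82   71.706     1.4778
2          87   84.949     0.0495
3          61   66.861     0.5138
≥4         70   69.122     0.0112
Sum = 3.837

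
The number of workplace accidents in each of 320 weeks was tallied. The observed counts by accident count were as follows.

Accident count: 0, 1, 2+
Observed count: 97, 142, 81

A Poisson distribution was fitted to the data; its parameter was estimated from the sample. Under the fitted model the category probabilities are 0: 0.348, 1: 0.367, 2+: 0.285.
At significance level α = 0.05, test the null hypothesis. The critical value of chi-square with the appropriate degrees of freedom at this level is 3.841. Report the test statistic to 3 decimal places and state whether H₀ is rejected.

Expected counts E_i = n·p_i: 320×0.348 = 111.36, 320×0.367 = 117.44, 320×0.285 = 91.2.
cat         O        E   (O−E)²/E
0          97   111.36     1.8517
1         142   117.44     5.1362
2+         81     91.2     1.1408
Sum = 8.129
df = 1. Since 8.129 > 3.841, we reject H₀.

8.129; reject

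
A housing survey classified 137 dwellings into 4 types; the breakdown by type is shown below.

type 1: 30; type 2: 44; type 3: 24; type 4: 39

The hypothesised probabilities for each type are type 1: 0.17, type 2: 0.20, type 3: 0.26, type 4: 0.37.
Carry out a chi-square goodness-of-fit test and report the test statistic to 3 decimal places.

Expected counts E_i = n·p_i: 137×0.17 = 23.29, 137×0.20 = 27.4, 137×0.26 = 35.62, 137×0.37 = 50.69.
cat         O        E   (O−E)²/E
type 1     30    23.29     1.9332
type 2     44     27.4    10.0569
type 3     24    35.62     3.7907
type 4     39    50.69     2.6959
Sum = 18.477

18.477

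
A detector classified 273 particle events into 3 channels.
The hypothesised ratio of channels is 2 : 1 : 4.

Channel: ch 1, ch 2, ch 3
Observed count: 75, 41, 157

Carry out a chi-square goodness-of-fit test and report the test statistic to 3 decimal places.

Ratio total = 7. Expected counts: 273×2/7 = 78, 273×1/7 = 39, 273×4/7 = 156.
χ² = (75−78)²/78 + (41−39)²/39 + (157−156)²/156
   = 0.1154 + 0.1026 + 0.0064
Sum = 0.224

0.224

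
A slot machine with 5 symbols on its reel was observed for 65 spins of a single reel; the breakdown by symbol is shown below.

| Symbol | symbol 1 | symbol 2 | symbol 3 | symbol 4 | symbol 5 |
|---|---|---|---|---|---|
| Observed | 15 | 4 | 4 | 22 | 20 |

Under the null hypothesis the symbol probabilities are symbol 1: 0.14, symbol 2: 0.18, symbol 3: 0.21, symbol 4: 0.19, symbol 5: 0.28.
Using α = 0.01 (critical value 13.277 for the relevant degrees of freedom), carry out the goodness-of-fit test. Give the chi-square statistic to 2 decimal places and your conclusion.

23.43; reject

Expected counts E_i = n·p_i: 65×0.14 = 9.1, 65×0.18 = 11.7, 65×0.21 = 13.65, 65×0.19 = 12.35, 65×0.28 = 18.2.
cat           O        E   (O−E)²/E
symbol 1     15      9.1      3.825
symbol 2      4     11.7      5.068
symbol 3      4    13.65      6.822
symbol 4     22    12.35      7.540
symbol 5     20     18.2      0.178
Sum = 23.43
df = 4. Since 23.43 > 13.277, we reject H₀.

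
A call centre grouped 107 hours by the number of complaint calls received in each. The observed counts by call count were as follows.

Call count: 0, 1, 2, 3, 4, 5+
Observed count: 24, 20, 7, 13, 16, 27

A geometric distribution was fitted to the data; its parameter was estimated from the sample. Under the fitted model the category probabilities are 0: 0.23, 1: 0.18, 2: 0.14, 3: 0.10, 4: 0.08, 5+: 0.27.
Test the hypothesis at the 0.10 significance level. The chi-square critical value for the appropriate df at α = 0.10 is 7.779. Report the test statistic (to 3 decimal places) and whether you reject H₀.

Expected counts E_i = n·p_i: 107×0.23 = 24.61, 107×0.18 = 19.26, 107×0.14 = 14.98, 107×0.10 = 10.7, 107×0.08 = 8.56, 107×0.27 = 28.89.
χ² = (24−24.61)²/24.61 + (20−19.26)²/19.26 + (7−14.98)²/14.98 + (13−10.7)²/10.7 + (16−8.56)²/8.56 + (27−28.89)²/28.89
   = 0.0151 + 0.0284 + 4.2510 + 0.4944 + 6.4665 + 0.1236
Sum = 11.379
df = 4. Since 11.379 > 7.779, we reject H₀.

11.379; reject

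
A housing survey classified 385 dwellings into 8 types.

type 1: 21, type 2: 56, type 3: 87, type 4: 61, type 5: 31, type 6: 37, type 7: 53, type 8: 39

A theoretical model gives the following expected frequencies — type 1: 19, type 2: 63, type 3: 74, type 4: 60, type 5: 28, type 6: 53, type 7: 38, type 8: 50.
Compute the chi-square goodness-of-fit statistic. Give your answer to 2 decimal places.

16.78

χ² = (21−19)²/19 + (56−63)²/63 + (87−74)²/74 + (61−60)²/60 + (31−28)²/28 + (37−53)²/53 + (53−38)²/38 + (39−50)²/50
   = 0.211 + 0.778 + 2.284 + 0.017 + 0.321 + 4.830 + 5.921 + 2.420
Sum = 16.78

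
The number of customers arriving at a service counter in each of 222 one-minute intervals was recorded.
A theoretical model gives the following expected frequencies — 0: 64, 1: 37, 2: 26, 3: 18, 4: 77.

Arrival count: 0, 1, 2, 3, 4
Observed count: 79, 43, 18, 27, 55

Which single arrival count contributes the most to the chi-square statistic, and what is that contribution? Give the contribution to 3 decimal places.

4, 6.286

0: (79 − 64)²/64 = 225/64 = 3.5156
1: (43 − 37)²/37 = 36/37 = 0.9730
2: (18 − 26)²/26 = 64/26 = 2.4615
3: (27 − 18)²/18 = 81/18 = 4.5000
4: (55 − 77)²/77 = 484/77 = 6.2857
The largest term is for 4: 6.286.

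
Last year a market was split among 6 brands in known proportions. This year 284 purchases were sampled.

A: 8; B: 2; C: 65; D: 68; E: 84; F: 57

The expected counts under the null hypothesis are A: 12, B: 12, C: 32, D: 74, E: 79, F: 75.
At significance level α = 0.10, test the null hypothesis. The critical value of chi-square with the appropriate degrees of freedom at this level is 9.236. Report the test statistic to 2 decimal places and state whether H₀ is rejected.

48.82; reject

cat         O        E   (O−E)²/E
A           8       12      1.333
B           2       12      8.333
C          65       32     34.031
D          68       74      0.486
E          84       79      0.316
F          57       75      4.320
Sum = 48.82
df = 5. Since 48.82 > 9.236, we reject H₀.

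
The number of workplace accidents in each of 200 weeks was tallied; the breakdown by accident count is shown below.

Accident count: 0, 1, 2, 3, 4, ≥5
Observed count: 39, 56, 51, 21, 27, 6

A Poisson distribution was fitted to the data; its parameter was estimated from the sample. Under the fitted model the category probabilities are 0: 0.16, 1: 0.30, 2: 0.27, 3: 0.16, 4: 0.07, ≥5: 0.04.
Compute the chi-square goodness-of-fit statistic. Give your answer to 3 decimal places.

18.317

Expected counts E_i = n·p_i: 200×0.16 = 32, 200×0.30 = 60, 200×0.27 = 54, 200×0.16 = 32, 200×0.07 = 14, 200×0.04 = 8.
χ² = (39−32)²/32 + (56−60)²/60 + (51−54)²/54 + (21−32)²/32 + (27−14)²/14 + (6−8)²/8
   = 1.5313 + 0.2667 + 0.1667 + 3.7813 + 12.0714 + 0.5000
Sum = 18.317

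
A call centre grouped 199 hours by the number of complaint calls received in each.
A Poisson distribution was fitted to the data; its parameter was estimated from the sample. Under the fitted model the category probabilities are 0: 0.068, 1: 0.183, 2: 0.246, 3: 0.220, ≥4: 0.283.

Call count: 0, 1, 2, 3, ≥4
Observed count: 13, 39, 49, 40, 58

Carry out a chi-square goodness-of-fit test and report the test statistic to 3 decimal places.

0.581

Expected counts E_i = n·p_i: 199×0.068 = 13.532, 199×0.183 = 36.417, 199×0.246 = 48.954, 199×0.220 = 43.78, 199×0.283 = 56.317.
cat         O        E   (O−E)²/E
0          13   13.532     0.0209
1          39   36.417     0.1832
2          49   48.954     0.0000
3          40    43.78     0.3264
≥4         58   56.317     0.0503
Sum = 0.581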